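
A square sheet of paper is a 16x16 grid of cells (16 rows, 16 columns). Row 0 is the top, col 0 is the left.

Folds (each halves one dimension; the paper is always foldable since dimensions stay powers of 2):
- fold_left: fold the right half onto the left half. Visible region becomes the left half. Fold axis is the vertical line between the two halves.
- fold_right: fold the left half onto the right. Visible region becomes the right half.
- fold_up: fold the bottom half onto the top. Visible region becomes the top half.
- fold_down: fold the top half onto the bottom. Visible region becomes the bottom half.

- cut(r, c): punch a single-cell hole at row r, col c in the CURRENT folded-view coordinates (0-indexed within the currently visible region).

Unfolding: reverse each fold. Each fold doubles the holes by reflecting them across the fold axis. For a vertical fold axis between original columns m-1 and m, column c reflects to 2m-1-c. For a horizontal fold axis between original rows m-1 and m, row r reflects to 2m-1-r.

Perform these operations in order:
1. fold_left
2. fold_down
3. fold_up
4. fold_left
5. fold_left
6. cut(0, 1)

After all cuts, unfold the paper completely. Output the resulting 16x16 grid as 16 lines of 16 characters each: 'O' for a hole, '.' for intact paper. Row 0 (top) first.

Answer: .OO..OO..OO..OO.
................
................
................
................
................
................
.OO..OO..OO..OO.
.OO..OO..OO..OO.
................
................
................
................
................
................
.OO..OO..OO..OO.

Derivation:
Op 1 fold_left: fold axis v@8; visible region now rows[0,16) x cols[0,8) = 16x8
Op 2 fold_down: fold axis h@8; visible region now rows[8,16) x cols[0,8) = 8x8
Op 3 fold_up: fold axis h@12; visible region now rows[8,12) x cols[0,8) = 4x8
Op 4 fold_left: fold axis v@4; visible region now rows[8,12) x cols[0,4) = 4x4
Op 5 fold_left: fold axis v@2; visible region now rows[8,12) x cols[0,2) = 4x2
Op 6 cut(0, 1): punch at orig (8,1); cuts so far [(8, 1)]; region rows[8,12) x cols[0,2) = 4x2
Unfold 1 (reflect across v@2): 2 holes -> [(8, 1), (8, 2)]
Unfold 2 (reflect across v@4): 4 holes -> [(8, 1), (8, 2), (8, 5), (8, 6)]
Unfold 3 (reflect across h@12): 8 holes -> [(8, 1), (8, 2), (8, 5), (8, 6), (15, 1), (15, 2), (15, 5), (15, 6)]
Unfold 4 (reflect across h@8): 16 holes -> [(0, 1), (0, 2), (0, 5), (0, 6), (7, 1), (7, 2), (7, 5), (7, 6), (8, 1), (8, 2), (8, 5), (8, 6), (15, 1), (15, 2), (15, 5), (15, 6)]
Unfold 5 (reflect across v@8): 32 holes -> [(0, 1), (0, 2), (0, 5), (0, 6), (0, 9), (0, 10), (0, 13), (0, 14), (7, 1), (7, 2), (7, 5), (7, 6), (7, 9), (7, 10), (7, 13), (7, 14), (8, 1), (8, 2), (8, 5), (8, 6), (8, 9), (8, 10), (8, 13), (8, 14), (15, 1), (15, 2), (15, 5), (15, 6), (15, 9), (15, 10), (15, 13), (15, 14)]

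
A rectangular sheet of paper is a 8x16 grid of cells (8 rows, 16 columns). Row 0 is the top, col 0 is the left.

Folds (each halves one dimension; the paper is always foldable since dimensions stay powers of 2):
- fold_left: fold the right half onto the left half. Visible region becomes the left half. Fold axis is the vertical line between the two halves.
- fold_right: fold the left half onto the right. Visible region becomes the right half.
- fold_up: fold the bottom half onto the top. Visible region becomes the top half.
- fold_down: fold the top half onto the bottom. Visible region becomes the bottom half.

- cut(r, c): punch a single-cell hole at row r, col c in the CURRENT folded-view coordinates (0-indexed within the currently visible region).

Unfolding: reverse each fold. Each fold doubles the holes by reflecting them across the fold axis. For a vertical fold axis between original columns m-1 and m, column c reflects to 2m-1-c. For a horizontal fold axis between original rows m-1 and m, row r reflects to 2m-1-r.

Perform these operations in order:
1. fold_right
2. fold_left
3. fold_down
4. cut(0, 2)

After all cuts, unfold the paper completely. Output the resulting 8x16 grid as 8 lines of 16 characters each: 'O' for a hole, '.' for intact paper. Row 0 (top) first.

Op 1 fold_right: fold axis v@8; visible region now rows[0,8) x cols[8,16) = 8x8
Op 2 fold_left: fold axis v@12; visible region now rows[0,8) x cols[8,12) = 8x4
Op 3 fold_down: fold axis h@4; visible region now rows[4,8) x cols[8,12) = 4x4
Op 4 cut(0, 2): punch at orig (4,10); cuts so far [(4, 10)]; region rows[4,8) x cols[8,12) = 4x4
Unfold 1 (reflect across h@4): 2 holes -> [(3, 10), (4, 10)]
Unfold 2 (reflect across v@12): 4 holes -> [(3, 10), (3, 13), (4, 10), (4, 13)]
Unfold 3 (reflect across v@8): 8 holes -> [(3, 2), (3, 5), (3, 10), (3, 13), (4, 2), (4, 5), (4, 10), (4, 13)]

Answer: ................
................
................
..O..O....O..O..
..O..O....O..O..
................
................
................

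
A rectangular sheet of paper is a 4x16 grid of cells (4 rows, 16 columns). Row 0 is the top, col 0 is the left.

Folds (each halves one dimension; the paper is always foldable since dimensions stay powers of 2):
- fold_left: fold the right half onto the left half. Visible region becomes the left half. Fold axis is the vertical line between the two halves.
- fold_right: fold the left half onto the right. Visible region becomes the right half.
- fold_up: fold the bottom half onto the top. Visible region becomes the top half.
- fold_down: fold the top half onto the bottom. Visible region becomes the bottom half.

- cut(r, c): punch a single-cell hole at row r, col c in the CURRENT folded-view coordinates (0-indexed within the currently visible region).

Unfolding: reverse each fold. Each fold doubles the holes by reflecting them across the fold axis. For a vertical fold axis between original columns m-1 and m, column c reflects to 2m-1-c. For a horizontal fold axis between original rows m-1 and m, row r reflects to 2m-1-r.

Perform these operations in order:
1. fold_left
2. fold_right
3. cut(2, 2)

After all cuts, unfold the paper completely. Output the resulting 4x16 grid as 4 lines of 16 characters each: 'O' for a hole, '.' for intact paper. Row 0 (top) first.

Answer: ................
................
.O....O..O....O.
................

Derivation:
Op 1 fold_left: fold axis v@8; visible region now rows[0,4) x cols[0,8) = 4x8
Op 2 fold_right: fold axis v@4; visible region now rows[0,4) x cols[4,8) = 4x4
Op 3 cut(2, 2): punch at orig (2,6); cuts so far [(2, 6)]; region rows[0,4) x cols[4,8) = 4x4
Unfold 1 (reflect across v@4): 2 holes -> [(2, 1), (2, 6)]
Unfold 2 (reflect across v@8): 4 holes -> [(2, 1), (2, 6), (2, 9), (2, 14)]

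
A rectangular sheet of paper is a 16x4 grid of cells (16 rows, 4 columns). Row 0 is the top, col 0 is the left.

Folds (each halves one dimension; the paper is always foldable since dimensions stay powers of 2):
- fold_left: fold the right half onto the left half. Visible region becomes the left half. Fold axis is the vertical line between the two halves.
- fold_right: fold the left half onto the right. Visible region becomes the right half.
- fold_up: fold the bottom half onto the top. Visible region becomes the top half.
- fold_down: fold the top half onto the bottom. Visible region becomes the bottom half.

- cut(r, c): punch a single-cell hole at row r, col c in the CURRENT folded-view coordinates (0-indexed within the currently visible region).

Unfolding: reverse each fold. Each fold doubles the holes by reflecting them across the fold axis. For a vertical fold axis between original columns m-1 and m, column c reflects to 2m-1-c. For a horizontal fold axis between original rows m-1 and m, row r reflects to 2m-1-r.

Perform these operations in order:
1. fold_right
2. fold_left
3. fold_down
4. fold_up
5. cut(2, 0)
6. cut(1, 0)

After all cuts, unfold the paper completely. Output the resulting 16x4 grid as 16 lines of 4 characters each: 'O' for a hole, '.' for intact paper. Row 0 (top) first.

Op 1 fold_right: fold axis v@2; visible region now rows[0,16) x cols[2,4) = 16x2
Op 2 fold_left: fold axis v@3; visible region now rows[0,16) x cols[2,3) = 16x1
Op 3 fold_down: fold axis h@8; visible region now rows[8,16) x cols[2,3) = 8x1
Op 4 fold_up: fold axis h@12; visible region now rows[8,12) x cols[2,3) = 4x1
Op 5 cut(2, 0): punch at orig (10,2); cuts so far [(10, 2)]; region rows[8,12) x cols[2,3) = 4x1
Op 6 cut(1, 0): punch at orig (9,2); cuts so far [(9, 2), (10, 2)]; region rows[8,12) x cols[2,3) = 4x1
Unfold 1 (reflect across h@12): 4 holes -> [(9, 2), (10, 2), (13, 2), (14, 2)]
Unfold 2 (reflect across h@8): 8 holes -> [(1, 2), (2, 2), (5, 2), (6, 2), (9, 2), (10, 2), (13, 2), (14, 2)]
Unfold 3 (reflect across v@3): 16 holes -> [(1, 2), (1, 3), (2, 2), (2, 3), (5, 2), (5, 3), (6, 2), (6, 3), (9, 2), (9, 3), (10, 2), (10, 3), (13, 2), (13, 3), (14, 2), (14, 3)]
Unfold 4 (reflect across v@2): 32 holes -> [(1, 0), (1, 1), (1, 2), (1, 3), (2, 0), (2, 1), (2, 2), (2, 3), (5, 0), (5, 1), (5, 2), (5, 3), (6, 0), (6, 1), (6, 2), (6, 3), (9, 0), (9, 1), (9, 2), (9, 3), (10, 0), (10, 1), (10, 2), (10, 3), (13, 0), (13, 1), (13, 2), (13, 3), (14, 0), (14, 1), (14, 2), (14, 3)]

Answer: ....
OOOO
OOOO
....
....
OOOO
OOOO
....
....
OOOO
OOOO
....
....
OOOO
OOOO
....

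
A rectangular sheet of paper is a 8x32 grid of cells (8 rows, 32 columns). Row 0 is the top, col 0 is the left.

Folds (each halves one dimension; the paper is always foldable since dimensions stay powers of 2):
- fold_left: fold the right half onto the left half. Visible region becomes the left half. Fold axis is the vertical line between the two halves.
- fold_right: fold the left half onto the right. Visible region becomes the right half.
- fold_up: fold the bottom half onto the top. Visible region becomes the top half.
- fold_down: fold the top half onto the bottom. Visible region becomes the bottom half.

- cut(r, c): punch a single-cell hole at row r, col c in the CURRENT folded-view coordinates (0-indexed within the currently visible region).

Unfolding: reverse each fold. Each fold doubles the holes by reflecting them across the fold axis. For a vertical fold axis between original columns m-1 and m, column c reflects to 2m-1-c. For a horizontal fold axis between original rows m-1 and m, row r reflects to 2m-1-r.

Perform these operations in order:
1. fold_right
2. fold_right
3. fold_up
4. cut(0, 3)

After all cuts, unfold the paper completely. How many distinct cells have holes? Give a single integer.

Op 1 fold_right: fold axis v@16; visible region now rows[0,8) x cols[16,32) = 8x16
Op 2 fold_right: fold axis v@24; visible region now rows[0,8) x cols[24,32) = 8x8
Op 3 fold_up: fold axis h@4; visible region now rows[0,4) x cols[24,32) = 4x8
Op 4 cut(0, 3): punch at orig (0,27); cuts so far [(0, 27)]; region rows[0,4) x cols[24,32) = 4x8
Unfold 1 (reflect across h@4): 2 holes -> [(0, 27), (7, 27)]
Unfold 2 (reflect across v@24): 4 holes -> [(0, 20), (0, 27), (7, 20), (7, 27)]
Unfold 3 (reflect across v@16): 8 holes -> [(0, 4), (0, 11), (0, 20), (0, 27), (7, 4), (7, 11), (7, 20), (7, 27)]

Answer: 8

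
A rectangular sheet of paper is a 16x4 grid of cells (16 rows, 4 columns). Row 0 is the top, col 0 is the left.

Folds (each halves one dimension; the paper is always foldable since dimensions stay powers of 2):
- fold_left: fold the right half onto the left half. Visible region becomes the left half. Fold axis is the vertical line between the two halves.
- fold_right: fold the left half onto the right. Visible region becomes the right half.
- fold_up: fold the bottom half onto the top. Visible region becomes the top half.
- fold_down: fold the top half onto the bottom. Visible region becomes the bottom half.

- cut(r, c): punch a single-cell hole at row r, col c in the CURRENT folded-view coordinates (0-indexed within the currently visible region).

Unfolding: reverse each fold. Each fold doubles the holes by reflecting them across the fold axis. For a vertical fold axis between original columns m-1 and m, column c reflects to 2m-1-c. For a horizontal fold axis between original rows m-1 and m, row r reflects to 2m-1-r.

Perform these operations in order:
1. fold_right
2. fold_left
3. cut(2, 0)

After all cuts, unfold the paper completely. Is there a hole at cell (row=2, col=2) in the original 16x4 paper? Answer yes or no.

Answer: yes

Derivation:
Op 1 fold_right: fold axis v@2; visible region now rows[0,16) x cols[2,4) = 16x2
Op 2 fold_left: fold axis v@3; visible region now rows[0,16) x cols[2,3) = 16x1
Op 3 cut(2, 0): punch at orig (2,2); cuts so far [(2, 2)]; region rows[0,16) x cols[2,3) = 16x1
Unfold 1 (reflect across v@3): 2 holes -> [(2, 2), (2, 3)]
Unfold 2 (reflect across v@2): 4 holes -> [(2, 0), (2, 1), (2, 2), (2, 3)]
Holes: [(2, 0), (2, 1), (2, 2), (2, 3)]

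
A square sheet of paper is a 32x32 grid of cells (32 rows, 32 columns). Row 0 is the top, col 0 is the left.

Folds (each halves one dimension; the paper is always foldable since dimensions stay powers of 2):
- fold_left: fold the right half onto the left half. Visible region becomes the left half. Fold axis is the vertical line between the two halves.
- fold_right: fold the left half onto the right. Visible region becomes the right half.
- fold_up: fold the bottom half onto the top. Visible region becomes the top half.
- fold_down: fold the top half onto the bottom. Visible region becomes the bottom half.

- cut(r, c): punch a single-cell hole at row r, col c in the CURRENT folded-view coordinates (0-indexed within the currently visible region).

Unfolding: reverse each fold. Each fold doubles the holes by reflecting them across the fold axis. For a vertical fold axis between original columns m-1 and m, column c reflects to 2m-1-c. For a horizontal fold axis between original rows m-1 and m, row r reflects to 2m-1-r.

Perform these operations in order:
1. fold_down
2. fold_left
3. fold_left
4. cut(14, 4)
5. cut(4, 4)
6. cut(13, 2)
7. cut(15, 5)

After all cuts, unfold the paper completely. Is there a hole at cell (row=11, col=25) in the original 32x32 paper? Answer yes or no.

Answer: no

Derivation:
Op 1 fold_down: fold axis h@16; visible region now rows[16,32) x cols[0,32) = 16x32
Op 2 fold_left: fold axis v@16; visible region now rows[16,32) x cols[0,16) = 16x16
Op 3 fold_left: fold axis v@8; visible region now rows[16,32) x cols[0,8) = 16x8
Op 4 cut(14, 4): punch at orig (30,4); cuts so far [(30, 4)]; region rows[16,32) x cols[0,8) = 16x8
Op 5 cut(4, 4): punch at orig (20,4); cuts so far [(20, 4), (30, 4)]; region rows[16,32) x cols[0,8) = 16x8
Op 6 cut(13, 2): punch at orig (29,2); cuts so far [(20, 4), (29, 2), (30, 4)]; region rows[16,32) x cols[0,8) = 16x8
Op 7 cut(15, 5): punch at orig (31,5); cuts so far [(20, 4), (29, 2), (30, 4), (31, 5)]; region rows[16,32) x cols[0,8) = 16x8
Unfold 1 (reflect across v@8): 8 holes -> [(20, 4), (20, 11), (29, 2), (29, 13), (30, 4), (30, 11), (31, 5), (31, 10)]
Unfold 2 (reflect across v@16): 16 holes -> [(20, 4), (20, 11), (20, 20), (20, 27), (29, 2), (29, 13), (29, 18), (29, 29), (30, 4), (30, 11), (30, 20), (30, 27), (31, 5), (31, 10), (31, 21), (31, 26)]
Unfold 3 (reflect across h@16): 32 holes -> [(0, 5), (0, 10), (0, 21), (0, 26), (1, 4), (1, 11), (1, 20), (1, 27), (2, 2), (2, 13), (2, 18), (2, 29), (11, 4), (11, 11), (11, 20), (11, 27), (20, 4), (20, 11), (20, 20), (20, 27), (29, 2), (29, 13), (29, 18), (29, 29), (30, 4), (30, 11), (30, 20), (30, 27), (31, 5), (31, 10), (31, 21), (31, 26)]
Holes: [(0, 5), (0, 10), (0, 21), (0, 26), (1, 4), (1, 11), (1, 20), (1, 27), (2, 2), (2, 13), (2, 18), (2, 29), (11, 4), (11, 11), (11, 20), (11, 27), (20, 4), (20, 11), (20, 20), (20, 27), (29, 2), (29, 13), (29, 18), (29, 29), (30, 4), (30, 11), (30, 20), (30, 27), (31, 5), (31, 10), (31, 21), (31, 26)]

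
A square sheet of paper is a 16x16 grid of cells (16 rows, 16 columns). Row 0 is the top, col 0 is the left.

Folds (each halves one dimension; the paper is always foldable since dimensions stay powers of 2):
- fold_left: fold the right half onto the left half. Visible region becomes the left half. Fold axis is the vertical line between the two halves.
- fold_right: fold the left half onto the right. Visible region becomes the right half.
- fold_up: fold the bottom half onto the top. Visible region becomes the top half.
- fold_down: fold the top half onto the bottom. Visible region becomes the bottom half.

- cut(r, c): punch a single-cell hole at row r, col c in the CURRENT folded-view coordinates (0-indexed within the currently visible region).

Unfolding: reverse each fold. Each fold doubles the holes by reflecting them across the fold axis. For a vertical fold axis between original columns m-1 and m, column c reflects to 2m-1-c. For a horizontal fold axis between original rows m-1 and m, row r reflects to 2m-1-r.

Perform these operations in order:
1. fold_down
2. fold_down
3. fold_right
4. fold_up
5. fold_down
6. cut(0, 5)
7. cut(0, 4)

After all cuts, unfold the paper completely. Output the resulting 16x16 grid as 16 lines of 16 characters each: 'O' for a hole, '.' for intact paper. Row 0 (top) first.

Op 1 fold_down: fold axis h@8; visible region now rows[8,16) x cols[0,16) = 8x16
Op 2 fold_down: fold axis h@12; visible region now rows[12,16) x cols[0,16) = 4x16
Op 3 fold_right: fold axis v@8; visible region now rows[12,16) x cols[8,16) = 4x8
Op 4 fold_up: fold axis h@14; visible region now rows[12,14) x cols[8,16) = 2x8
Op 5 fold_down: fold axis h@13; visible region now rows[13,14) x cols[8,16) = 1x8
Op 6 cut(0, 5): punch at orig (13,13); cuts so far [(13, 13)]; region rows[13,14) x cols[8,16) = 1x8
Op 7 cut(0, 4): punch at orig (13,12); cuts so far [(13, 12), (13, 13)]; region rows[13,14) x cols[8,16) = 1x8
Unfold 1 (reflect across h@13): 4 holes -> [(12, 12), (12, 13), (13, 12), (13, 13)]
Unfold 2 (reflect across h@14): 8 holes -> [(12, 12), (12, 13), (13, 12), (13, 13), (14, 12), (14, 13), (15, 12), (15, 13)]
Unfold 3 (reflect across v@8): 16 holes -> [(12, 2), (12, 3), (12, 12), (12, 13), (13, 2), (13, 3), (13, 12), (13, 13), (14, 2), (14, 3), (14, 12), (14, 13), (15, 2), (15, 3), (15, 12), (15, 13)]
Unfold 4 (reflect across h@12): 32 holes -> [(8, 2), (8, 3), (8, 12), (8, 13), (9, 2), (9, 3), (9, 12), (9, 13), (10, 2), (10, 3), (10, 12), (10, 13), (11, 2), (11, 3), (11, 12), (11, 13), (12, 2), (12, 3), (12, 12), (12, 13), (13, 2), (13, 3), (13, 12), (13, 13), (14, 2), (14, 3), (14, 12), (14, 13), (15, 2), (15, 3), (15, 12), (15, 13)]
Unfold 5 (reflect across h@8): 64 holes -> [(0, 2), (0, 3), (0, 12), (0, 13), (1, 2), (1, 3), (1, 12), (1, 13), (2, 2), (2, 3), (2, 12), (2, 13), (3, 2), (3, 3), (3, 12), (3, 13), (4, 2), (4, 3), (4, 12), (4, 13), (5, 2), (5, 3), (5, 12), (5, 13), (6, 2), (6, 3), (6, 12), (6, 13), (7, 2), (7, 3), (7, 12), (7, 13), (8, 2), (8, 3), (8, 12), (8, 13), (9, 2), (9, 3), (9, 12), (9, 13), (10, 2), (10, 3), (10, 12), (10, 13), (11, 2), (11, 3), (11, 12), (11, 13), (12, 2), (12, 3), (12, 12), (12, 13), (13, 2), (13, 3), (13, 12), (13, 13), (14, 2), (14, 3), (14, 12), (14, 13), (15, 2), (15, 3), (15, 12), (15, 13)]

Answer: ..OO........OO..
..OO........OO..
..OO........OO..
..OO........OO..
..OO........OO..
..OO........OO..
..OO........OO..
..OO........OO..
..OO........OO..
..OO........OO..
..OO........OO..
..OO........OO..
..OO........OO..
..OO........OO..
..OO........OO..
..OO........OO..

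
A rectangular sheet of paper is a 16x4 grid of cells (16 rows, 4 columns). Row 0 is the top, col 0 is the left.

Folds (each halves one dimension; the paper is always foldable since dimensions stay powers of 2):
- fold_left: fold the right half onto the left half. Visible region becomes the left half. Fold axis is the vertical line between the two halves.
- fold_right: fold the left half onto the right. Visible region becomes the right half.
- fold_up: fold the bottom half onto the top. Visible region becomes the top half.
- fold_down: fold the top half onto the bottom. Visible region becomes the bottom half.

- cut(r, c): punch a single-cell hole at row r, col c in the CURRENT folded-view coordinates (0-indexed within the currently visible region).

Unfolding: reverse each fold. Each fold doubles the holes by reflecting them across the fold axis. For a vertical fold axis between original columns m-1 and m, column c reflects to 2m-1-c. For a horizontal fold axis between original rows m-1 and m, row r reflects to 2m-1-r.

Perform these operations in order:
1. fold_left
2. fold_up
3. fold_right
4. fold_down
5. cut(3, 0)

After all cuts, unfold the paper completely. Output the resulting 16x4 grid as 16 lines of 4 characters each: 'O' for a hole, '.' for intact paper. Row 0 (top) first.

Op 1 fold_left: fold axis v@2; visible region now rows[0,16) x cols[0,2) = 16x2
Op 2 fold_up: fold axis h@8; visible region now rows[0,8) x cols[0,2) = 8x2
Op 3 fold_right: fold axis v@1; visible region now rows[0,8) x cols[1,2) = 8x1
Op 4 fold_down: fold axis h@4; visible region now rows[4,8) x cols[1,2) = 4x1
Op 5 cut(3, 0): punch at orig (7,1); cuts so far [(7, 1)]; region rows[4,8) x cols[1,2) = 4x1
Unfold 1 (reflect across h@4): 2 holes -> [(0, 1), (7, 1)]
Unfold 2 (reflect across v@1): 4 holes -> [(0, 0), (0, 1), (7, 0), (7, 1)]
Unfold 3 (reflect across h@8): 8 holes -> [(0, 0), (0, 1), (7, 0), (7, 1), (8, 0), (8, 1), (15, 0), (15, 1)]
Unfold 4 (reflect across v@2): 16 holes -> [(0, 0), (0, 1), (0, 2), (0, 3), (7, 0), (7, 1), (7, 2), (7, 3), (8, 0), (8, 1), (8, 2), (8, 3), (15, 0), (15, 1), (15, 2), (15, 3)]

Answer: OOOO
....
....
....
....
....
....
OOOO
OOOO
....
....
....
....
....
....
OOOO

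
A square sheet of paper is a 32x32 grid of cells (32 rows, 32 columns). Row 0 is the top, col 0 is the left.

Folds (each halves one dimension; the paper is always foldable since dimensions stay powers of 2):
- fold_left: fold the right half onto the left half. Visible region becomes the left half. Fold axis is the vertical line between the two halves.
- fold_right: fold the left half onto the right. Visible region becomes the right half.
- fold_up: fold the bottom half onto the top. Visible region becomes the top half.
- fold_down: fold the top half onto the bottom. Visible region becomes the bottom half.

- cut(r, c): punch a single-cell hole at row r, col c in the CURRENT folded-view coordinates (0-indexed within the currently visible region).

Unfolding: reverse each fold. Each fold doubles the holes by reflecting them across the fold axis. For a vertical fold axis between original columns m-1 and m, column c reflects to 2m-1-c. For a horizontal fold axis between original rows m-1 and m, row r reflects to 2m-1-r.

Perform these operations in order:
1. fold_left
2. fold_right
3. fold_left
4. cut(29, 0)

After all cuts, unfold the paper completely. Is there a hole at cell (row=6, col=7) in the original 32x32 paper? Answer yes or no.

Answer: no

Derivation:
Op 1 fold_left: fold axis v@16; visible region now rows[0,32) x cols[0,16) = 32x16
Op 2 fold_right: fold axis v@8; visible region now rows[0,32) x cols[8,16) = 32x8
Op 3 fold_left: fold axis v@12; visible region now rows[0,32) x cols[8,12) = 32x4
Op 4 cut(29, 0): punch at orig (29,8); cuts so far [(29, 8)]; region rows[0,32) x cols[8,12) = 32x4
Unfold 1 (reflect across v@12): 2 holes -> [(29, 8), (29, 15)]
Unfold 2 (reflect across v@8): 4 holes -> [(29, 0), (29, 7), (29, 8), (29, 15)]
Unfold 3 (reflect across v@16): 8 holes -> [(29, 0), (29, 7), (29, 8), (29, 15), (29, 16), (29, 23), (29, 24), (29, 31)]
Holes: [(29, 0), (29, 7), (29, 8), (29, 15), (29, 16), (29, 23), (29, 24), (29, 31)]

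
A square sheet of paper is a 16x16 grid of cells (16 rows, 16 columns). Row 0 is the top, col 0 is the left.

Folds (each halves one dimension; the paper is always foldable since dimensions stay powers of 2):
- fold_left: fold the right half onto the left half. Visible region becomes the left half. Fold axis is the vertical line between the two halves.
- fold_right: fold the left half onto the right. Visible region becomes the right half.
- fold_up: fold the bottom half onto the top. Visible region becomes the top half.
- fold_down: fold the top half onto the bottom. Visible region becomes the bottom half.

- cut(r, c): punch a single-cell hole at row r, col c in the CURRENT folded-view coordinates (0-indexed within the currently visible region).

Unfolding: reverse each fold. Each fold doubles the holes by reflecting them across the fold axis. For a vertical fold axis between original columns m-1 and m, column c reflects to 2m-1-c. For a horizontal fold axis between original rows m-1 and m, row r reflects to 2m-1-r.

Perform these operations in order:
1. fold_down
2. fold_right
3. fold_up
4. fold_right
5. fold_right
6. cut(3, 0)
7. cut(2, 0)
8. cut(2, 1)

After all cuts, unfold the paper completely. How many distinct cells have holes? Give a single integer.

Op 1 fold_down: fold axis h@8; visible region now rows[8,16) x cols[0,16) = 8x16
Op 2 fold_right: fold axis v@8; visible region now rows[8,16) x cols[8,16) = 8x8
Op 3 fold_up: fold axis h@12; visible region now rows[8,12) x cols[8,16) = 4x8
Op 4 fold_right: fold axis v@12; visible region now rows[8,12) x cols[12,16) = 4x4
Op 5 fold_right: fold axis v@14; visible region now rows[8,12) x cols[14,16) = 4x2
Op 6 cut(3, 0): punch at orig (11,14); cuts so far [(11, 14)]; region rows[8,12) x cols[14,16) = 4x2
Op 7 cut(2, 0): punch at orig (10,14); cuts so far [(10, 14), (11, 14)]; region rows[8,12) x cols[14,16) = 4x2
Op 8 cut(2, 1): punch at orig (10,15); cuts so far [(10, 14), (10, 15), (11, 14)]; region rows[8,12) x cols[14,16) = 4x2
Unfold 1 (reflect across v@14): 6 holes -> [(10, 12), (10, 13), (10, 14), (10, 15), (11, 13), (11, 14)]
Unfold 2 (reflect across v@12): 12 holes -> [(10, 8), (10, 9), (10, 10), (10, 11), (10, 12), (10, 13), (10, 14), (10, 15), (11, 9), (11, 10), (11, 13), (11, 14)]
Unfold 3 (reflect across h@12): 24 holes -> [(10, 8), (10, 9), (10, 10), (10, 11), (10, 12), (10, 13), (10, 14), (10, 15), (11, 9), (11, 10), (11, 13), (11, 14), (12, 9), (12, 10), (12, 13), (12, 14), (13, 8), (13, 9), (13, 10), (13, 11), (13, 12), (13, 13), (13, 14), (13, 15)]
Unfold 4 (reflect across v@8): 48 holes -> [(10, 0), (10, 1), (10, 2), (10, 3), (10, 4), (10, 5), (10, 6), (10, 7), (10, 8), (10, 9), (10, 10), (10, 11), (10, 12), (10, 13), (10, 14), (10, 15), (11, 1), (11, 2), (11, 5), (11, 6), (11, 9), (11, 10), (11, 13), (11, 14), (12, 1), (12, 2), (12, 5), (12, 6), (12, 9), (12, 10), (12, 13), (12, 14), (13, 0), (13, 1), (13, 2), (13, 3), (13, 4), (13, 5), (13, 6), (13, 7), (13, 8), (13, 9), (13, 10), (13, 11), (13, 12), (13, 13), (13, 14), (13, 15)]
Unfold 5 (reflect across h@8): 96 holes -> [(2, 0), (2, 1), (2, 2), (2, 3), (2, 4), (2, 5), (2, 6), (2, 7), (2, 8), (2, 9), (2, 10), (2, 11), (2, 12), (2, 13), (2, 14), (2, 15), (3, 1), (3, 2), (3, 5), (3, 6), (3, 9), (3, 10), (3, 13), (3, 14), (4, 1), (4, 2), (4, 5), (4, 6), (4, 9), (4, 10), (4, 13), (4, 14), (5, 0), (5, 1), (5, 2), (5, 3), (5, 4), (5, 5), (5, 6), (5, 7), (5, 8), (5, 9), (5, 10), (5, 11), (5, 12), (5, 13), (5, 14), (5, 15), (10, 0), (10, 1), (10, 2), (10, 3), (10, 4), (10, 5), (10, 6), (10, 7), (10, 8), (10, 9), (10, 10), (10, 11), (10, 12), (10, 13), (10, 14), (10, 15), (11, 1), (11, 2), (11, 5), (11, 6), (11, 9), (11, 10), (11, 13), (11, 14), (12, 1), (12, 2), (12, 5), (12, 6), (12, 9), (12, 10), (12, 13), (12, 14), (13, 0), (13, 1), (13, 2), (13, 3), (13, 4), (13, 5), (13, 6), (13, 7), (13, 8), (13, 9), (13, 10), (13, 11), (13, 12), (13, 13), (13, 14), (13, 15)]

Answer: 96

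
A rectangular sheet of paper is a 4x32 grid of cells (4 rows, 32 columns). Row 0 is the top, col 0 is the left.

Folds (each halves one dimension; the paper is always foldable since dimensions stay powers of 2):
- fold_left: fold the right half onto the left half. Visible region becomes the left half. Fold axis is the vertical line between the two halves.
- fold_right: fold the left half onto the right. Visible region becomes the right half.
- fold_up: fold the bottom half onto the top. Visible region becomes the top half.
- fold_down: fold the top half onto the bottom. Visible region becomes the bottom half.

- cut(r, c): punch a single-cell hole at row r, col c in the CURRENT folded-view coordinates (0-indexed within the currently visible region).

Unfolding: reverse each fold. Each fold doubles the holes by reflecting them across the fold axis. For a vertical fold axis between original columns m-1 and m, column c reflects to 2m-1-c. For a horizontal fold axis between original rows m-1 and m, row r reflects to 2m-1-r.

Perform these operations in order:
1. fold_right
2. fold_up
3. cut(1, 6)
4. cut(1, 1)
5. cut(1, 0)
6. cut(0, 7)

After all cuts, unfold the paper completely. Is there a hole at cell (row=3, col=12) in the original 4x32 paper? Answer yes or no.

Answer: no

Derivation:
Op 1 fold_right: fold axis v@16; visible region now rows[0,4) x cols[16,32) = 4x16
Op 2 fold_up: fold axis h@2; visible region now rows[0,2) x cols[16,32) = 2x16
Op 3 cut(1, 6): punch at orig (1,22); cuts so far [(1, 22)]; region rows[0,2) x cols[16,32) = 2x16
Op 4 cut(1, 1): punch at orig (1,17); cuts so far [(1, 17), (1, 22)]; region rows[0,2) x cols[16,32) = 2x16
Op 5 cut(1, 0): punch at orig (1,16); cuts so far [(1, 16), (1, 17), (1, 22)]; region rows[0,2) x cols[16,32) = 2x16
Op 6 cut(0, 7): punch at orig (0,23); cuts so far [(0, 23), (1, 16), (1, 17), (1, 22)]; region rows[0,2) x cols[16,32) = 2x16
Unfold 1 (reflect across h@2): 8 holes -> [(0, 23), (1, 16), (1, 17), (1, 22), (2, 16), (2, 17), (2, 22), (3, 23)]
Unfold 2 (reflect across v@16): 16 holes -> [(0, 8), (0, 23), (1, 9), (1, 14), (1, 15), (1, 16), (1, 17), (1, 22), (2, 9), (2, 14), (2, 15), (2, 16), (2, 17), (2, 22), (3, 8), (3, 23)]
Holes: [(0, 8), (0, 23), (1, 9), (1, 14), (1, 15), (1, 16), (1, 17), (1, 22), (2, 9), (2, 14), (2, 15), (2, 16), (2, 17), (2, 22), (3, 8), (3, 23)]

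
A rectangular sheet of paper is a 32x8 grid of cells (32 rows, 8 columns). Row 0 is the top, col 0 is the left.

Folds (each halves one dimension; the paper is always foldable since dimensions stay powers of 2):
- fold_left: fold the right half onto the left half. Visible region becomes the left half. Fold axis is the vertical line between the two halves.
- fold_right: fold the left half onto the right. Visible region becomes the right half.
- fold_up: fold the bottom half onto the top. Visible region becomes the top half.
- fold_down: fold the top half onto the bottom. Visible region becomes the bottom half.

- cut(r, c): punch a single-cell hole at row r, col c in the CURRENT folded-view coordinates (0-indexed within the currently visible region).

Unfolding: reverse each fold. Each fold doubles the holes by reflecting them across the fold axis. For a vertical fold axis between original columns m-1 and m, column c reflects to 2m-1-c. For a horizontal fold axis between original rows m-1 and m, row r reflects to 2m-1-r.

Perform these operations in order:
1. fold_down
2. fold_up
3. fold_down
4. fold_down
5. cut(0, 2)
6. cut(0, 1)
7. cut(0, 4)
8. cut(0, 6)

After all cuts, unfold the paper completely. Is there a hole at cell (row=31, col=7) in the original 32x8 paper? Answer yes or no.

Op 1 fold_down: fold axis h@16; visible region now rows[16,32) x cols[0,8) = 16x8
Op 2 fold_up: fold axis h@24; visible region now rows[16,24) x cols[0,8) = 8x8
Op 3 fold_down: fold axis h@20; visible region now rows[20,24) x cols[0,8) = 4x8
Op 4 fold_down: fold axis h@22; visible region now rows[22,24) x cols[0,8) = 2x8
Op 5 cut(0, 2): punch at orig (22,2); cuts so far [(22, 2)]; region rows[22,24) x cols[0,8) = 2x8
Op 6 cut(0, 1): punch at orig (22,1); cuts so far [(22, 1), (22, 2)]; region rows[22,24) x cols[0,8) = 2x8
Op 7 cut(0, 4): punch at orig (22,4); cuts so far [(22, 1), (22, 2), (22, 4)]; region rows[22,24) x cols[0,8) = 2x8
Op 8 cut(0, 6): punch at orig (22,6); cuts so far [(22, 1), (22, 2), (22, 4), (22, 6)]; region rows[22,24) x cols[0,8) = 2x8
Unfold 1 (reflect across h@22): 8 holes -> [(21, 1), (21, 2), (21, 4), (21, 6), (22, 1), (22, 2), (22, 4), (22, 6)]
Unfold 2 (reflect across h@20): 16 holes -> [(17, 1), (17, 2), (17, 4), (17, 6), (18, 1), (18, 2), (18, 4), (18, 6), (21, 1), (21, 2), (21, 4), (21, 6), (22, 1), (22, 2), (22, 4), (22, 6)]
Unfold 3 (reflect across h@24): 32 holes -> [(17, 1), (17, 2), (17, 4), (17, 6), (18, 1), (18, 2), (18, 4), (18, 6), (21, 1), (21, 2), (21, 4), (21, 6), (22, 1), (22, 2), (22, 4), (22, 6), (25, 1), (25, 2), (25, 4), (25, 6), (26, 1), (26, 2), (26, 4), (26, 6), (29, 1), (29, 2), (29, 4), (29, 6), (30, 1), (30, 2), (30, 4), (30, 6)]
Unfold 4 (reflect across h@16): 64 holes -> [(1, 1), (1, 2), (1, 4), (1, 6), (2, 1), (2, 2), (2, 4), (2, 6), (5, 1), (5, 2), (5, 4), (5, 6), (6, 1), (6, 2), (6, 4), (6, 6), (9, 1), (9, 2), (9, 4), (9, 6), (10, 1), (10, 2), (10, 4), (10, 6), (13, 1), (13, 2), (13, 4), (13, 6), (14, 1), (14, 2), (14, 4), (14, 6), (17, 1), (17, 2), (17, 4), (17, 6), (18, 1), (18, 2), (18, 4), (18, 6), (21, 1), (21, 2), (21, 4), (21, 6), (22, 1), (22, 2), (22, 4), (22, 6), (25, 1), (25, 2), (25, 4), (25, 6), (26, 1), (26, 2), (26, 4), (26, 6), (29, 1), (29, 2), (29, 4), (29, 6), (30, 1), (30, 2), (30, 4), (30, 6)]
Holes: [(1, 1), (1, 2), (1, 4), (1, 6), (2, 1), (2, 2), (2, 4), (2, 6), (5, 1), (5, 2), (5, 4), (5, 6), (6, 1), (6, 2), (6, 4), (6, 6), (9, 1), (9, 2), (9, 4), (9, 6), (10, 1), (10, 2), (10, 4), (10, 6), (13, 1), (13, 2), (13, 4), (13, 6), (14, 1), (14, 2), (14, 4), (14, 6), (17, 1), (17, 2), (17, 4), (17, 6), (18, 1), (18, 2), (18, 4), (18, 6), (21, 1), (21, 2), (21, 4), (21, 6), (22, 1), (22, 2), (22, 4), (22, 6), (25, 1), (25, 2), (25, 4), (25, 6), (26, 1), (26, 2), (26, 4), (26, 6), (29, 1), (29, 2), (29, 4), (29, 6), (30, 1), (30, 2), (30, 4), (30, 6)]

Answer: no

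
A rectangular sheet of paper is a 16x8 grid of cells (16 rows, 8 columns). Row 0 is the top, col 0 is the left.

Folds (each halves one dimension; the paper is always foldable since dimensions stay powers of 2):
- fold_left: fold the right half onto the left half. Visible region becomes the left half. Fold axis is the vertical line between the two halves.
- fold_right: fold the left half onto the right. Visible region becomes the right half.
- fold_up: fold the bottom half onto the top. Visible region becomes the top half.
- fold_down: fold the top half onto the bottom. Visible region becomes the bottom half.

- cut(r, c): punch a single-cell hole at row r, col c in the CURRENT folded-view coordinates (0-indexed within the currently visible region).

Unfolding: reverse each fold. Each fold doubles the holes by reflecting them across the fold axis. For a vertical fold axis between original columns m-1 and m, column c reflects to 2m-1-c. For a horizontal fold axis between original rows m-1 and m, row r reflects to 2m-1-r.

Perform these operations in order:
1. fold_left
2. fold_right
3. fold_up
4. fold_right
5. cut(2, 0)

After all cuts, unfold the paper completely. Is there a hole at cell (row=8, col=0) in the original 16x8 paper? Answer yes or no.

Answer: no

Derivation:
Op 1 fold_left: fold axis v@4; visible region now rows[0,16) x cols[0,4) = 16x4
Op 2 fold_right: fold axis v@2; visible region now rows[0,16) x cols[2,4) = 16x2
Op 3 fold_up: fold axis h@8; visible region now rows[0,8) x cols[2,4) = 8x2
Op 4 fold_right: fold axis v@3; visible region now rows[0,8) x cols[3,4) = 8x1
Op 5 cut(2, 0): punch at orig (2,3); cuts so far [(2, 3)]; region rows[0,8) x cols[3,4) = 8x1
Unfold 1 (reflect across v@3): 2 holes -> [(2, 2), (2, 3)]
Unfold 2 (reflect across h@8): 4 holes -> [(2, 2), (2, 3), (13, 2), (13, 3)]
Unfold 3 (reflect across v@2): 8 holes -> [(2, 0), (2, 1), (2, 2), (2, 3), (13, 0), (13, 1), (13, 2), (13, 3)]
Unfold 4 (reflect across v@4): 16 holes -> [(2, 0), (2, 1), (2, 2), (2, 3), (2, 4), (2, 5), (2, 6), (2, 7), (13, 0), (13, 1), (13, 2), (13, 3), (13, 4), (13, 5), (13, 6), (13, 7)]
Holes: [(2, 0), (2, 1), (2, 2), (2, 3), (2, 4), (2, 5), (2, 6), (2, 7), (13, 0), (13, 1), (13, 2), (13, 3), (13, 4), (13, 5), (13, 6), (13, 7)]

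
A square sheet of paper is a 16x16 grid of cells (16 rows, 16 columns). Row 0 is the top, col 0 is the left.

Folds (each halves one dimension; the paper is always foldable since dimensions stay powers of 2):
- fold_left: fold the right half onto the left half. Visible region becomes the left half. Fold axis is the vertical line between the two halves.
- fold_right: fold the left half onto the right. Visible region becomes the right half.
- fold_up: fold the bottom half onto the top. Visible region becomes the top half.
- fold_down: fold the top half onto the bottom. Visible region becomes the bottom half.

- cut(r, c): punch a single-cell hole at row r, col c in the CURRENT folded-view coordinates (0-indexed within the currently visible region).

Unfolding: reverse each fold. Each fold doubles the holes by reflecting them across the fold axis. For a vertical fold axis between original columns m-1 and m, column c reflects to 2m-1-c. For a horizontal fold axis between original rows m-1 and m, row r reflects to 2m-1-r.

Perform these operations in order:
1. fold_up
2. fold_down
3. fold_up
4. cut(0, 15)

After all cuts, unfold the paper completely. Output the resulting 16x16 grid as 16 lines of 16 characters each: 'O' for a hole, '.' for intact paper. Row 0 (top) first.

Op 1 fold_up: fold axis h@8; visible region now rows[0,8) x cols[0,16) = 8x16
Op 2 fold_down: fold axis h@4; visible region now rows[4,8) x cols[0,16) = 4x16
Op 3 fold_up: fold axis h@6; visible region now rows[4,6) x cols[0,16) = 2x16
Op 4 cut(0, 15): punch at orig (4,15); cuts so far [(4, 15)]; region rows[4,6) x cols[0,16) = 2x16
Unfold 1 (reflect across h@6): 2 holes -> [(4, 15), (7, 15)]
Unfold 2 (reflect across h@4): 4 holes -> [(0, 15), (3, 15), (4, 15), (7, 15)]
Unfold 3 (reflect across h@8): 8 holes -> [(0, 15), (3, 15), (4, 15), (7, 15), (8, 15), (11, 15), (12, 15), (15, 15)]

Answer: ...............O
................
................
...............O
...............O
................
................
...............O
...............O
................
................
...............O
...............O
................
................
...............O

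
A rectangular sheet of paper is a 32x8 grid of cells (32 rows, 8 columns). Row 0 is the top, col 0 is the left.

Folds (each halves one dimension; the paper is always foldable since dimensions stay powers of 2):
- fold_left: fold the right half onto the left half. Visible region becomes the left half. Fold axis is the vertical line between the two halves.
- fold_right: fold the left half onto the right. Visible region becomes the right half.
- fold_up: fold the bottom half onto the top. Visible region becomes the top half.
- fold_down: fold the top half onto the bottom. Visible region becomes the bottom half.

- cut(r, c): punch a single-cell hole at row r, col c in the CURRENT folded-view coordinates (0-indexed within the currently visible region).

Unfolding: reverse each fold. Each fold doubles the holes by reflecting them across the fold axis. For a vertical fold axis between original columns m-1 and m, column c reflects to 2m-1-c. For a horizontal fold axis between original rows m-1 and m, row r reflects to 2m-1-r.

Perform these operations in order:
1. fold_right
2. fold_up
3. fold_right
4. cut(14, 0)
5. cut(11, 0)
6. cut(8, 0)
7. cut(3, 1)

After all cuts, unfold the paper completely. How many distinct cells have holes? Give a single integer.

Op 1 fold_right: fold axis v@4; visible region now rows[0,32) x cols[4,8) = 32x4
Op 2 fold_up: fold axis h@16; visible region now rows[0,16) x cols[4,8) = 16x4
Op 3 fold_right: fold axis v@6; visible region now rows[0,16) x cols[6,8) = 16x2
Op 4 cut(14, 0): punch at orig (14,6); cuts so far [(14, 6)]; region rows[0,16) x cols[6,8) = 16x2
Op 5 cut(11, 0): punch at orig (11,6); cuts so far [(11, 6), (14, 6)]; region rows[0,16) x cols[6,8) = 16x2
Op 6 cut(8, 0): punch at orig (8,6); cuts so far [(8, 6), (11, 6), (14, 6)]; region rows[0,16) x cols[6,8) = 16x2
Op 7 cut(3, 1): punch at orig (3,7); cuts so far [(3, 7), (8, 6), (11, 6), (14, 6)]; region rows[0,16) x cols[6,8) = 16x2
Unfold 1 (reflect across v@6): 8 holes -> [(3, 4), (3, 7), (8, 5), (8, 6), (11, 5), (11, 6), (14, 5), (14, 6)]
Unfold 2 (reflect across h@16): 16 holes -> [(3, 4), (3, 7), (8, 5), (8, 6), (11, 5), (11, 6), (14, 5), (14, 6), (17, 5), (17, 6), (20, 5), (20, 6), (23, 5), (23, 6), (28, 4), (28, 7)]
Unfold 3 (reflect across v@4): 32 holes -> [(3, 0), (3, 3), (3, 4), (3, 7), (8, 1), (8, 2), (8, 5), (8, 6), (11, 1), (11, 2), (11, 5), (11, 6), (14, 1), (14, 2), (14, 5), (14, 6), (17, 1), (17, 2), (17, 5), (17, 6), (20, 1), (20, 2), (20, 5), (20, 6), (23, 1), (23, 2), (23, 5), (23, 6), (28, 0), (28, 3), (28, 4), (28, 7)]

Answer: 32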